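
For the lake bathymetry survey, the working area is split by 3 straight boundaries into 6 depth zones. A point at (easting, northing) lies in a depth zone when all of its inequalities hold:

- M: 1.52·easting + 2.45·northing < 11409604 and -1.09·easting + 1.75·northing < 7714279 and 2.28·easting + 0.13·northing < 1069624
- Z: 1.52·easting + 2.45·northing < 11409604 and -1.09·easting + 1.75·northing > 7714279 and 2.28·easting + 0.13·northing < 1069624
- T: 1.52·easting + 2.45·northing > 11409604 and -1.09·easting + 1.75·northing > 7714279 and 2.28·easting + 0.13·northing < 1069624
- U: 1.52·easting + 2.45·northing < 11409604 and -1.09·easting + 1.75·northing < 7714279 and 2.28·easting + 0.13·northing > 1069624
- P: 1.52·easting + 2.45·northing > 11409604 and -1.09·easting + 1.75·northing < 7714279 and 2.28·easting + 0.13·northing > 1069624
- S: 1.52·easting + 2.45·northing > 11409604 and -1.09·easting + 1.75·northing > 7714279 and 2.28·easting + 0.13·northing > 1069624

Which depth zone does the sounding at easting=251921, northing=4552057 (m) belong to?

P

1.52·251921 + 2.45·4552057 = 11535459.570, which is > 11409604
-1.09·251921 + 1.75·4552057 = 7691505.860, which is < 7714279
2.28·251921 + 0.13·4552057 = 1166147.290, which is > 1069624
This sign pattern matches P.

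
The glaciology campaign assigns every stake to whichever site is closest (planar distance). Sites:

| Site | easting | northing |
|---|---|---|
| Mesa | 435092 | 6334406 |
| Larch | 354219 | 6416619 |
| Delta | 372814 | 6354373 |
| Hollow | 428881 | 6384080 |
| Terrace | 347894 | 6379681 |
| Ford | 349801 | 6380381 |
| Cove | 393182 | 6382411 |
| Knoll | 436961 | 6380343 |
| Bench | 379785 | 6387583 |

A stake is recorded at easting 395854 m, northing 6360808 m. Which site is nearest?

Squared distances to each site:
Mesa: 2236686248.000; Larch: 4848340946.000; Delta: 572250825.000; Hollow: 1632368713.000; Terrace: 2656351729.000; Ford: 2503981138.000; Cove: 473829193.000; Knoll: 2071401674.000; Bench: 975113386.000.
Minimum at Cove.

Cove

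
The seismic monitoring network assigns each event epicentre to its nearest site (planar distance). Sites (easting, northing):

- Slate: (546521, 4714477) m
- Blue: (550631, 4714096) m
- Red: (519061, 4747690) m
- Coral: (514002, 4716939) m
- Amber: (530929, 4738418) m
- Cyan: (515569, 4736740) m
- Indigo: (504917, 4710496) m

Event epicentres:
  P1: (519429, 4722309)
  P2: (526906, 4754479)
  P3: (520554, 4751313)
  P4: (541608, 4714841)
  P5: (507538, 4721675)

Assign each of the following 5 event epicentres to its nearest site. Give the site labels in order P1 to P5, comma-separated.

Coral, Red, Red, Slate, Coral

P1 → Coral (d²=58289229.00)
P2 → Red (d²=107634546.00)
P3 → Red (d²=15355178.00)
P4 → Slate (d²=24270065.00)
P5 → Coral (d²=64212992.00)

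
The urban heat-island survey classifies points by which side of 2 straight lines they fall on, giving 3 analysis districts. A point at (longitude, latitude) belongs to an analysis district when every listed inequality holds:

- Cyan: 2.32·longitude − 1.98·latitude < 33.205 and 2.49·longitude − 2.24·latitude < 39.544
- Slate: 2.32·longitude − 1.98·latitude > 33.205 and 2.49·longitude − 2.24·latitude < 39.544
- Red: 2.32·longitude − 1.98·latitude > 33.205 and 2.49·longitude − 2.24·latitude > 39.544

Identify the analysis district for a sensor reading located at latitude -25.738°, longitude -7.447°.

Slate

2.32·-7.447 − 1.98·-25.738 = 33.684, which is > 33.205
2.49·-7.447 − 2.24·-25.738 = 39.110, which is < 39.544
This sign pattern matches Slate.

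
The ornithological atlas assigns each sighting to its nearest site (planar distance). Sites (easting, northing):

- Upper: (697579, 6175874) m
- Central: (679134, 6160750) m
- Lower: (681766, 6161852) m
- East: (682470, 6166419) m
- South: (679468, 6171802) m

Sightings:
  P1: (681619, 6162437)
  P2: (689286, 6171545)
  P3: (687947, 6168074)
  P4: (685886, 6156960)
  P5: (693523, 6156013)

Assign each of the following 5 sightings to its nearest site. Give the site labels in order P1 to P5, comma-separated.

Lower, East, East, Lower, Lower

P1 → Lower (d²=363834.00)
P2 → East (d²=72733732.00)
P3 → East (d²=32736554.00)
P4 → Lower (d²=40906064.00)
P5 → Lower (d²=172320970.00)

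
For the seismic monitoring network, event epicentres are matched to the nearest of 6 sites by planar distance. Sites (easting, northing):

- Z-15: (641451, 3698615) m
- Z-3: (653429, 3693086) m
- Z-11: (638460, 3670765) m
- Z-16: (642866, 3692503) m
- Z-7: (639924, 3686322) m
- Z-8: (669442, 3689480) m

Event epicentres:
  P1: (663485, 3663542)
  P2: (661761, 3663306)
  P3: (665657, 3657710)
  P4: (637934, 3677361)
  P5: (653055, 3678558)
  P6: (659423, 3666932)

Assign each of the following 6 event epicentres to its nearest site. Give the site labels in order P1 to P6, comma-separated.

P1 → Z-11 (d²=678422354.00)
P2 → Z-11 (d²=598573282.00)
P3 → Z-11 (d²=910109834.00)
P4 → Z-11 (d²=43783892.00)
P5 → Z-3 (d²=211202660.00)
P6 → Z-11 (d²=454139258.00)

Z-11, Z-11, Z-11, Z-11, Z-3, Z-11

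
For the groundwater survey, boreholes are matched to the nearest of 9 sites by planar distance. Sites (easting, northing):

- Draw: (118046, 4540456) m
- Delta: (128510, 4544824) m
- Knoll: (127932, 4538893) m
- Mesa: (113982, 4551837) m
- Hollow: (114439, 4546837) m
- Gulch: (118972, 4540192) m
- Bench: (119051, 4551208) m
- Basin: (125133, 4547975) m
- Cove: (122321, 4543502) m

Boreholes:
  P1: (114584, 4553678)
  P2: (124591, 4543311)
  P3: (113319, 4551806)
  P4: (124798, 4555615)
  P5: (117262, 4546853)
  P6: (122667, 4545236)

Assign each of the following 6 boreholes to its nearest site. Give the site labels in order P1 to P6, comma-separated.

P1 → Mesa (d²=3751685.00)
P2 → Cove (d²=5189381.00)
P3 → Mesa (d²=440530.00)
P4 → Bench (d²=52449658.00)
P5 → Hollow (d²=7969585.00)
P6 → Cove (d²=3126472.00)

Mesa, Cove, Mesa, Bench, Hollow, Cove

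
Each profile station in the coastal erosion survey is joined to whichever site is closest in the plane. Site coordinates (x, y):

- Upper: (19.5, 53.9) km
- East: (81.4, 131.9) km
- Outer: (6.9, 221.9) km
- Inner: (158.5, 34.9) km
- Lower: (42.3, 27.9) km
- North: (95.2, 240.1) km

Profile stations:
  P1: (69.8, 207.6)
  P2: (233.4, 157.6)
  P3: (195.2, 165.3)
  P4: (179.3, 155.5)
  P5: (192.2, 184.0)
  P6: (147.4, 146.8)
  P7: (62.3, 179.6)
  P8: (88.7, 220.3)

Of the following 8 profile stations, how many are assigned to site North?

P1 → North
P2 → Inner
P3 → East
P4 → East
P5 → North
P6 → East
P7 → East
P8 → North
3 of the 8 go to North.

3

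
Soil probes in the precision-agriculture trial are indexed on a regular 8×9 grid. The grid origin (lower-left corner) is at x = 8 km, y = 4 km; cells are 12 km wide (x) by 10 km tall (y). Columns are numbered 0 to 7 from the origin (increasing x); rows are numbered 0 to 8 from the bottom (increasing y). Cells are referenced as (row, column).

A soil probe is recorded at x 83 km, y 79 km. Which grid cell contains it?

Column index: ⌊(83 − 8) / 12⌋ = ⌊6.250⌋ = 6
Row offset from origin: ⌊(79 − 4) / 10⌋ = ⌊7.500⌋ = 7 → row 7

(7, 6)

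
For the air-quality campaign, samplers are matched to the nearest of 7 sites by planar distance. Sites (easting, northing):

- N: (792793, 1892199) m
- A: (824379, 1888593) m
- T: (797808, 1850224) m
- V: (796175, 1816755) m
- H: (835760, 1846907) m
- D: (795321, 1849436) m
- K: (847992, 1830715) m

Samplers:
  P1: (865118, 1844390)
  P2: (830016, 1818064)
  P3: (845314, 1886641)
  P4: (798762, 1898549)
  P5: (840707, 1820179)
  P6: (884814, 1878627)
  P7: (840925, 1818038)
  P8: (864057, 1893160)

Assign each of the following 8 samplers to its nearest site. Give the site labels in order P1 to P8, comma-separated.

K, K, A, N, K, H, K, A

P1 → K (d²=480305501.00)
P2 → K (d²=483184377.00)
P3 → A (d²=442084529.00)
P4 → N (d²=75951461.00)
P5 → K (d²=164078521.00)
P6 → H (d²=3412453316.00)
P7 → K (d²=210648818.00)
P8 → A (d²=1595201173.00)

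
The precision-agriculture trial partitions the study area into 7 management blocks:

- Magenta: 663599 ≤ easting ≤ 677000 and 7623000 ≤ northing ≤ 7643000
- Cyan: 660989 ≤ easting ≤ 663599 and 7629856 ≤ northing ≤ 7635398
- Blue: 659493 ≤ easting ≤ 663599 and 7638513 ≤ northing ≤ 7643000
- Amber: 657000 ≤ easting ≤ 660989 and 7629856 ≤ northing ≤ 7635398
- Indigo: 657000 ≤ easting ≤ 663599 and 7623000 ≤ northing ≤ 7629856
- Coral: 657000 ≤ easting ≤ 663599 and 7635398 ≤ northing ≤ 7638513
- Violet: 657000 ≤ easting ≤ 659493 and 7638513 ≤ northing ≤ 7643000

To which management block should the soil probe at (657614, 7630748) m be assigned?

Amber

The point has easting = 657614 and northing = 7630748.
Only Amber satisfies 657000 ≤ easting ≤ 660989 and 7629856 ≤ northing ≤ 7635398.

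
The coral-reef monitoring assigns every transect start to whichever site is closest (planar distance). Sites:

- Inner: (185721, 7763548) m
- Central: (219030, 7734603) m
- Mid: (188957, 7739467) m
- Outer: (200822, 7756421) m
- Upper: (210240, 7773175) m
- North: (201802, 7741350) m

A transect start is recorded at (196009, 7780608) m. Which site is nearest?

Upper

Squared distances to each site:
Inner: 396886544.000; Central: 2646426466.000; Mid: 1742312585.000; Outer: 608175938.000; Upper: 257770850.000; North: 1574749413.000.
Minimum at Upper.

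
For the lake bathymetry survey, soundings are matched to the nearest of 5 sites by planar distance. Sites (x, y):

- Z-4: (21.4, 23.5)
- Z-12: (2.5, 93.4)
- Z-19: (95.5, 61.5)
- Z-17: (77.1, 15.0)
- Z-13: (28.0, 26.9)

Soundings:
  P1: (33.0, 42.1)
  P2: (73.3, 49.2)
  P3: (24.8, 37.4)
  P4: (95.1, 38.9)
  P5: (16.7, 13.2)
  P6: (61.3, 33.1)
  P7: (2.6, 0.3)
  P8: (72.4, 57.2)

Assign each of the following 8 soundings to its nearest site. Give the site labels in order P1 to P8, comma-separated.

Z-13, Z-19, Z-13, Z-19, Z-4, Z-17, Z-4, Z-19

P1 → Z-13 (d²=256.04)
P2 → Z-19 (d²=644.13)
P3 → Z-13 (d²=120.49)
P4 → Z-19 (d²=510.92)
P5 → Z-4 (d²=128.18)
P6 → Z-17 (d²=577.25)
P7 → Z-4 (d²=891.68)
P8 → Z-19 (d²=552.10)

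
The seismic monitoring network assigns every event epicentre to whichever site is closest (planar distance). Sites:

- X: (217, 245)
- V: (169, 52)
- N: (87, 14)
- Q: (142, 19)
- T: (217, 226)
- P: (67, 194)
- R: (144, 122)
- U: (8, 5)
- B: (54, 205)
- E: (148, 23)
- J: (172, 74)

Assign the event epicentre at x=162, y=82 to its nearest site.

J

Squared distances to each site:
X: 29594.000; V: 949.000; N: 10249.000; Q: 4369.000; T: 23761.000; P: 21569.000; R: 1924.000; U: 29645.000; B: 26793.000; E: 3677.000; J: 164.000.
Minimum at J.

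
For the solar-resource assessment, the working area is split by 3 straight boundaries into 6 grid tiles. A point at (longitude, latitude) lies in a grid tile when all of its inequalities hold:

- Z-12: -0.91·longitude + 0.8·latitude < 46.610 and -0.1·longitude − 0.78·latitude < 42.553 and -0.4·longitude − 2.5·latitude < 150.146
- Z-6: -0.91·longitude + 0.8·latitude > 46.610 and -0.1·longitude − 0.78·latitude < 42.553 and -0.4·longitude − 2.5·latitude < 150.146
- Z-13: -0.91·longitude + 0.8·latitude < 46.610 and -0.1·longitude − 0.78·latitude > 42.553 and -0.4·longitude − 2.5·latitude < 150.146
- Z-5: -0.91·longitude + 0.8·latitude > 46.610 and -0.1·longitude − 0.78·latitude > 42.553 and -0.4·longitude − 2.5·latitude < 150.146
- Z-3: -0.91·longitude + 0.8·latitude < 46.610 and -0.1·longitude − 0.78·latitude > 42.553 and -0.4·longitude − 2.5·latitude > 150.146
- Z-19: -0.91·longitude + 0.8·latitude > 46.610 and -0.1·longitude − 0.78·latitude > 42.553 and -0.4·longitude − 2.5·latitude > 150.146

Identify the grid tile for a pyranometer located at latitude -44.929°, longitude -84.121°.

-0.91·-84.121 + 0.8·-44.929 = 40.607, which is < 46.610
-0.1·-84.121 − 0.78·-44.929 = 43.457, which is > 42.553
-0.4·-84.121 − 2.5·-44.929 = 145.971, which is < 150.146
This sign pattern matches Z-13.

Z-13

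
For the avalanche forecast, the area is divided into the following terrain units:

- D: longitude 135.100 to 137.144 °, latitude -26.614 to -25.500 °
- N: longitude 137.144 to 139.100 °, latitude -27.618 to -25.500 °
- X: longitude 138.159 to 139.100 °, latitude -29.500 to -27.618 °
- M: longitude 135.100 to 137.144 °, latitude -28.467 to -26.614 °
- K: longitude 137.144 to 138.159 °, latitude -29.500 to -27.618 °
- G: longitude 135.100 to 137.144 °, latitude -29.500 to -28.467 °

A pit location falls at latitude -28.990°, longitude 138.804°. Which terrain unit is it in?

The point has longitude = 138.804 and latitude = -28.990.
Only X satisfies 138.159 ≤ longitude ≤ 139.100 and -29.500 ≤ latitude ≤ -27.618.

X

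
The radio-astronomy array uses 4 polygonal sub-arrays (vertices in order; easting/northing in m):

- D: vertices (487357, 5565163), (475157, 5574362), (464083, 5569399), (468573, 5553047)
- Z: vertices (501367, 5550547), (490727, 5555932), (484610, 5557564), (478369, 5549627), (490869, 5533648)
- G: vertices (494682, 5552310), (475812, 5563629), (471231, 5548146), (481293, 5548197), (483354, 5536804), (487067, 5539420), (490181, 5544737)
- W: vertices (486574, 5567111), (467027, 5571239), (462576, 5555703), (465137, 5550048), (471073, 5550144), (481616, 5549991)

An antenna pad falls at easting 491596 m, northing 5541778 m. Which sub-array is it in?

Z

Cast a ray rightward from (491596, 5541778). For each polygon, the edges (by vertex number in listed order) whose endpoints lie on opposite sides of northing = 5541778, where each meets that height, and whether that is right or left of the point:
D: no edge straddles that height → 0 crossings.
Z: 4–5 at easting≈484509.1 (left), 5–1 at easting≈495919.5 (right) → 1 crossing.
G: 4–5 at easting≈482454.2 (left), 6–7 at easting≈488448.0 (left) → 0 crossings.
W: no edge straddles that height → 0 crossings.
Only Z has an odd count, so the point is inside Z.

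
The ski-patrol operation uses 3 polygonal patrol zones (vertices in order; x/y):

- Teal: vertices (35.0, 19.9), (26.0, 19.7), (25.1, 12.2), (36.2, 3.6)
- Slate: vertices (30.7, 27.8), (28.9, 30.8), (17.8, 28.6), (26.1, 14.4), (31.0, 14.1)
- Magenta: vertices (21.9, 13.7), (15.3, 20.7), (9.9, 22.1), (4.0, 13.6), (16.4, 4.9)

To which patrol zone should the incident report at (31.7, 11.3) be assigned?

Cast a ray rightward from (31.7, 11.3). For each polygon, the edges (by vertex number in listed order) whose endpoints lie on opposite sides of y = 11.3, where each meets that height, and whether that is right or left of the point:
Teal: 3–4 at x≈26.26 (left), 4–1 at x≈35.63 (right) → 1 crossing.
Slate: no edge straddles that height → 0 crossings.
Magenta: 4–5 at x≈7.28 (left), 5–1 at x≈20.40 (left) → 0 crossings.
Only Teal has an odd count, so the point is inside Teal.

Teal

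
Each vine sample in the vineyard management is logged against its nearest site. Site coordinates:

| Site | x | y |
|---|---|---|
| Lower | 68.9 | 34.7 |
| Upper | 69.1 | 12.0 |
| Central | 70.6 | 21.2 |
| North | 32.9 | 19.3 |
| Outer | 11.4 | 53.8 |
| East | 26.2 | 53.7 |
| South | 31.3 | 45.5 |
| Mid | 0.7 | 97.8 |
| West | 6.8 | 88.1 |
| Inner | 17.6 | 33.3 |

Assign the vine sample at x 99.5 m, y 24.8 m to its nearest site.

Squared distances to each site:
Lower: 1034.370; Upper: 1088.000; Central: 848.170; North: 4465.810; Outer: 8602.610; East: 6208.100; South: 5079.730; Mid: 15090.440; West: 12600.180; Inner: 6779.860.
Minimum at Central.

Central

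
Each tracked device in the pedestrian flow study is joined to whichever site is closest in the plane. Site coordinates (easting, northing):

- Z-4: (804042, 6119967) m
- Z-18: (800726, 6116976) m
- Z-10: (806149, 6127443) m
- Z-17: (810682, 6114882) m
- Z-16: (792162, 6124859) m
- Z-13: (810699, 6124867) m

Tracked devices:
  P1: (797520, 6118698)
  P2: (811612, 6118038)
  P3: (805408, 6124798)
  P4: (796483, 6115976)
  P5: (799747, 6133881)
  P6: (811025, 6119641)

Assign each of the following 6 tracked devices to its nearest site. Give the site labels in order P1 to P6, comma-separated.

P1 → Z-18 (d²=13243720.00)
P2 → Z-17 (d²=10825236.00)
P3 → Z-10 (d²=7545106.00)
P4 → Z-18 (d²=19003049.00)
P5 → Z-10 (d²=82433448.00)
P6 → Z-17 (d²=22765730.00)

Z-18, Z-17, Z-10, Z-18, Z-10, Z-17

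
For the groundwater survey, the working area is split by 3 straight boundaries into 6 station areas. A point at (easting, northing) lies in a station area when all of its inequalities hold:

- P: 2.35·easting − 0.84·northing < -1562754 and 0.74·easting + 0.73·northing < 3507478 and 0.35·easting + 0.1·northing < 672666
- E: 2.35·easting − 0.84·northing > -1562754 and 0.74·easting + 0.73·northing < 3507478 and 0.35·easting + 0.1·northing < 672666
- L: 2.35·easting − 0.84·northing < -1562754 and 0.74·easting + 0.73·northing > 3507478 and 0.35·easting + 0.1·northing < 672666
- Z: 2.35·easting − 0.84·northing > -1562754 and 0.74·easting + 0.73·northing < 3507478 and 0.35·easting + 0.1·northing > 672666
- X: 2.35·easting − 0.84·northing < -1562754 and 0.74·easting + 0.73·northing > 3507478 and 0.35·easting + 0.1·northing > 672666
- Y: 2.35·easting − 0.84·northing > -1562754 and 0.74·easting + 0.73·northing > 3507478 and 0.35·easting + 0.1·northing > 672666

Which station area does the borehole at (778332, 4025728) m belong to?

Y

2.35·778332 − 0.84·4025728 = -1552531.320, which is > -1562754
0.74·778332 + 0.73·4025728 = 3514747.120, which is > 3507478
0.35·778332 + 0.1·4025728 = 674989.000, which is > 672666
This sign pattern matches Y.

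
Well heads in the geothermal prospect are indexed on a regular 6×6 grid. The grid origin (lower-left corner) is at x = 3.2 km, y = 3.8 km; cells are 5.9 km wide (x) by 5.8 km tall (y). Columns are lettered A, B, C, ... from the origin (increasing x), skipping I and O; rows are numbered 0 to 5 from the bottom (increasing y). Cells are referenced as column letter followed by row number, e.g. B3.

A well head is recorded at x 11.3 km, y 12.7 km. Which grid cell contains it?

B1

Column index: ⌊(11.3 − 3.2) / 5.9⌋ = ⌊1.373⌋ = 1 → column B
Row offset from origin: ⌊(12.7 − 3.8) / 5.8⌋ = ⌊1.534⌋ = 1 → row 1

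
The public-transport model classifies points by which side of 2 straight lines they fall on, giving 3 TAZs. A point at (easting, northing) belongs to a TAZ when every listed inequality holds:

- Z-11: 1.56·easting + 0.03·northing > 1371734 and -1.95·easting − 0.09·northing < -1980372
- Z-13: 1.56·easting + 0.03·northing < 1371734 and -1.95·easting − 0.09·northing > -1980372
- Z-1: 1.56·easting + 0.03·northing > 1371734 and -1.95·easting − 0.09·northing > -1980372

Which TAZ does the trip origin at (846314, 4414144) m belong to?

Z-11

1.56·846314 + 0.03·4414144 = 1452674.160, which is > 1371734
-1.95·846314 − 0.09·4414144 = -2047585.260, which is < -1980372
This sign pattern matches Z-11.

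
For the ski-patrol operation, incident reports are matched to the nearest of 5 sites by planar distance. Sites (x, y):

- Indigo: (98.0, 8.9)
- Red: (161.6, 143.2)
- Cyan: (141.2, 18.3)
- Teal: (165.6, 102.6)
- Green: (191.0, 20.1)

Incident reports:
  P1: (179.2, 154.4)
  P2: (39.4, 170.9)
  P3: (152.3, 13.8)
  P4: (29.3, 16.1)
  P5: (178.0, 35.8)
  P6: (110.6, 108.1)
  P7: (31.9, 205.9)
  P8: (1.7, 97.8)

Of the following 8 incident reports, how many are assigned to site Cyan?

P1 → Red
P2 → Red
P3 → Cyan
P4 → Indigo
P5 → Green
P6 → Teal
P7 → Red
P8 → Indigo
1 of the 8 goes to Cyan.

1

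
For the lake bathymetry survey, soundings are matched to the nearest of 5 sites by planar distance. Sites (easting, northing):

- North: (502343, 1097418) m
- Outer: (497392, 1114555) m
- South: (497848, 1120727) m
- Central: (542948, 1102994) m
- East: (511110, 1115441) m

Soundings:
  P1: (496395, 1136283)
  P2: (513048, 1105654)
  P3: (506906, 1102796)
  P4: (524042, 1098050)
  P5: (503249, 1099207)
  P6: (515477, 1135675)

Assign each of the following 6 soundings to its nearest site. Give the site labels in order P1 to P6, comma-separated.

P1 → South (d²=244100345.00)
P2 → East (d²=99541213.00)
P3 → North (d²=49743853.00)
P4 → Central (d²=381879972.00)
P5 → North (d²=4021357.00)
P6 → East (d²=428485445.00)

South, East, North, Central, North, East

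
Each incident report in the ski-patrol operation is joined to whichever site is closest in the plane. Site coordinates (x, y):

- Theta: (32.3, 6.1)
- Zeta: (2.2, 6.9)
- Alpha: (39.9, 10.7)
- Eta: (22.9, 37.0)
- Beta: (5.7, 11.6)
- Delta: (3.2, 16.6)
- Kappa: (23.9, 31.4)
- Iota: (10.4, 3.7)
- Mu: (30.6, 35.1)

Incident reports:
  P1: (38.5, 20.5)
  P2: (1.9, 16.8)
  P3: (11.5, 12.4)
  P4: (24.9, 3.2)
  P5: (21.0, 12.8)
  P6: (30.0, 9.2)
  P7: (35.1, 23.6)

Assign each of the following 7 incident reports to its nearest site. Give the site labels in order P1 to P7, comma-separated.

Alpha, Delta, Beta, Theta, Theta, Theta, Mu

P1 → Alpha (d²=98.00)
P2 → Delta (d²=1.73)
P3 → Beta (d²=34.28)
P4 → Theta (d²=63.17)
P5 → Theta (d²=172.58)
P6 → Theta (d²=14.90)
P7 → Mu (d²=152.50)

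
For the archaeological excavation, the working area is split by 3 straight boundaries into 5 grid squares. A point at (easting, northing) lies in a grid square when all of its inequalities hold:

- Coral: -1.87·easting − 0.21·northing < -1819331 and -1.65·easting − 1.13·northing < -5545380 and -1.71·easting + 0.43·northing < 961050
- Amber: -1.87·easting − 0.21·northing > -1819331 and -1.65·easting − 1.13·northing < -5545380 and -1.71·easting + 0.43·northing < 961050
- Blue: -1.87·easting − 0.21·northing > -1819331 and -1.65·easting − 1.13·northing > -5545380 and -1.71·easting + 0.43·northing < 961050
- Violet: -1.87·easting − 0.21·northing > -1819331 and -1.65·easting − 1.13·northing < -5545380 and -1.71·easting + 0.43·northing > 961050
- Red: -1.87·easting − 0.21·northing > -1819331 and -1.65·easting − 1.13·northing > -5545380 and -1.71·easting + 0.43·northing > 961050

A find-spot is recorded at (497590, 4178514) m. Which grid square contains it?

-1.87·497590 − 0.21·4178514 = -1807981.240, which is > -1819331
-1.65·497590 − 1.13·4178514 = -5542744.320, which is > -5545380
-1.71·497590 + 0.43·4178514 = 945882.120, which is < 961050
This sign pattern matches Blue.

Blue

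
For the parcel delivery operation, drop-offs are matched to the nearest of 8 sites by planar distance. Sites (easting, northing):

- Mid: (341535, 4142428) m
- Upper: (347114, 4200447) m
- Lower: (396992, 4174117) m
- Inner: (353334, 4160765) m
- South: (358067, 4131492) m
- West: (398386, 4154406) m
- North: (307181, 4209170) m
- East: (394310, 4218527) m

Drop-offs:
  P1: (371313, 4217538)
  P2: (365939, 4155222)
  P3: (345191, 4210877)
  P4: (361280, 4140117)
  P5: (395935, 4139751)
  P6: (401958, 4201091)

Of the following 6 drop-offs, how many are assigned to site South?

1

P1 → East
P2 → Inner
P3 → Upper
P4 → South
P5 → West
P6 → East
1 of the 6 goes to South.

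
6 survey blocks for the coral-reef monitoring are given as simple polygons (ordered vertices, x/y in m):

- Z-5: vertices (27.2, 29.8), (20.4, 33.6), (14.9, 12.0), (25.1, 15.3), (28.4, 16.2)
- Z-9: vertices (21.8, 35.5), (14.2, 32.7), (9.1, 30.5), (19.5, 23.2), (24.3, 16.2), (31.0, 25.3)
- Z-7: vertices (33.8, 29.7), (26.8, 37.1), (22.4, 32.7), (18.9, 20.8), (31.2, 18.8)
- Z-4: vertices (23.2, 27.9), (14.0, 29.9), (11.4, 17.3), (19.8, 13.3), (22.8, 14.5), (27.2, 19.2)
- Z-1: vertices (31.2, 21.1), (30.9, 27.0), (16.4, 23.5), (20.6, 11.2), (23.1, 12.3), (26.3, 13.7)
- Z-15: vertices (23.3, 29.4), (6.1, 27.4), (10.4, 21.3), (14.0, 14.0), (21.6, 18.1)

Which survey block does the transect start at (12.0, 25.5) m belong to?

Z-15

Cast a ray rightward from (12.0, 25.5). For each polygon, the edges (by vertex number in listed order) whose endpoints lie on opposite sides of y = 25.5, where each meets that height, and whether that is right or left of the point:
Z-5: 2–3 at x≈18.34 (right), 5–1 at x≈27.58 (right) → 2 crossings.
Z-9: 3–4 at x≈16.22 (right), 6–1 at x≈30.82 (right) → 2 crossings.
Z-7: 3–4 at x≈20.28 (right), 5–1 at x≈32.80 (right) → 2 crossings.
Z-4: 2–3 at x≈13.09 (right), 6–1 at x≈24.30 (right) → 2 crossings.
Z-1: 1–2 at x≈30.98 (right), 2–3 at x≈24.69 (right) → 2 crossings.
Z-15: 2–3 at x≈7.44 (left), 5–1 at x≈22.71 (right) → 1 crossing.
Only Z-15 has an odd count, so the point is inside Z-15.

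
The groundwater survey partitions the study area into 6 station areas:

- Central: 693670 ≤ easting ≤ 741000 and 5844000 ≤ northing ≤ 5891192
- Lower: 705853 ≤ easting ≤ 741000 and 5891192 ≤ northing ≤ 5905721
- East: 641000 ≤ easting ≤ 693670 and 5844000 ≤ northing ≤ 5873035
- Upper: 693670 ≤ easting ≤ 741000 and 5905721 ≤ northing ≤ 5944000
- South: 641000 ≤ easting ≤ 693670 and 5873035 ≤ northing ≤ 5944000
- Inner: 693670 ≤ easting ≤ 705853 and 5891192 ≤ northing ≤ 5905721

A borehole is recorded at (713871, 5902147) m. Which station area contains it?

The point has easting = 713871 and northing = 5902147.
Only Lower satisfies 705853 ≤ easting ≤ 741000 and 5891192 ≤ northing ≤ 5905721.

Lower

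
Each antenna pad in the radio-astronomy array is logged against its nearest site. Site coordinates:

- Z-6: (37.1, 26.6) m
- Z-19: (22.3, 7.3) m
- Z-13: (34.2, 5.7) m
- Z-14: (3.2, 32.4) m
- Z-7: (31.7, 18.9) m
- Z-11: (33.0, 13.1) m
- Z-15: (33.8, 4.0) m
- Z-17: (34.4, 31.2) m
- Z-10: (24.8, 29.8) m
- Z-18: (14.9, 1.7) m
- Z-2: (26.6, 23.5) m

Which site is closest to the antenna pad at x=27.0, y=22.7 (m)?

Z-2

Squared distances to each site:
Z-6: 117.220; Z-19: 259.250; Z-13: 340.840; Z-14: 660.530; Z-7: 36.530; Z-11: 128.160; Z-15: 395.930; Z-17: 127.010; Z-10: 55.250; Z-18: 587.410; Z-2: 0.800.
Minimum at Z-2.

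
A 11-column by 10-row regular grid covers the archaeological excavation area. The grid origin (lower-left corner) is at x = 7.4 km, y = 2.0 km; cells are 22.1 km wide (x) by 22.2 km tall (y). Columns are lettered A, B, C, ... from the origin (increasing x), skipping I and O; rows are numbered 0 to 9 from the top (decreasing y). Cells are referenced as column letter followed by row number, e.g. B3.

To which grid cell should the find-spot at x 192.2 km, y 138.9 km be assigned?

Column index: ⌊(192.2 − 7.4) / 22.1⌋ = ⌊8.362⌋ = 8 → column J
Row offset from origin: ⌊(138.9 − 2.0) / 22.2⌋ = ⌊6.167⌋ = 6 → row 3 (counted from top)

J3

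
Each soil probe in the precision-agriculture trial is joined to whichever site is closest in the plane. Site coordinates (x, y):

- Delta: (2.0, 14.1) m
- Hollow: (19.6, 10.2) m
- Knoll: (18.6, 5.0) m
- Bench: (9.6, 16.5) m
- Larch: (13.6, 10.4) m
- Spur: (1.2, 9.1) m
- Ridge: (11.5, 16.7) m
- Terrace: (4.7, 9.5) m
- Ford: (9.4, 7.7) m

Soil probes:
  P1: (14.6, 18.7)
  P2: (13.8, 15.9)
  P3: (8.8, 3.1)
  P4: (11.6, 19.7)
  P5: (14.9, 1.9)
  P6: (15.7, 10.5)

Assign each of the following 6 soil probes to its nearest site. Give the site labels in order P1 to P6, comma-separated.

Ridge, Ridge, Ford, Ridge, Knoll, Larch

P1 → Ridge (d²=13.61)
P2 → Ridge (d²=5.93)
P3 → Ford (d²=21.52)
P4 → Ridge (d²=9.01)
P5 → Knoll (d²=23.30)
P6 → Larch (d²=4.42)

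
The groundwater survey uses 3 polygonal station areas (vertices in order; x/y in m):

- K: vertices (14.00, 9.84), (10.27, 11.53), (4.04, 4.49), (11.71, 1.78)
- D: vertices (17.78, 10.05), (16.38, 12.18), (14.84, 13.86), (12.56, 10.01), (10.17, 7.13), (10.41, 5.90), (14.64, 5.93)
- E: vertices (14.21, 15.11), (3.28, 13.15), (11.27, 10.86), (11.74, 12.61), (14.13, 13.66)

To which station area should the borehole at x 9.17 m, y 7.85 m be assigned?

K

Cast a ray rightward from (9.17, 7.85). For each polygon, the edges (by vertex number in listed order) whose endpoints lie on opposite sides of y = 7.85, where each meets that height, and whether that is right or left of the point:
K: 2–3 at x≈7.013 (left), 4–1 at x≈13.435 (right) → 1 crossing.
D: 4–5 at x≈10.768 (right), 7–1 at x≈16.103 (right) → 2 crossings.
E: no edge straddles that height → 0 crossings.
Only K has an odd count, so the point is inside K.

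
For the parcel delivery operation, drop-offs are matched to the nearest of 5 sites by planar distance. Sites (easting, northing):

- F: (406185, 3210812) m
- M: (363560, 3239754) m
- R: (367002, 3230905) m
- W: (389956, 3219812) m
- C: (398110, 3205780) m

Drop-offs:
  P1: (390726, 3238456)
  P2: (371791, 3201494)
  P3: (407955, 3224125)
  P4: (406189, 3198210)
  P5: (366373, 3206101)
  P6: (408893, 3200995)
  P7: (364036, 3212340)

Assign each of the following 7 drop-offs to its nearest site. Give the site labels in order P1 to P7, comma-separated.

P1 → W (d²=348191636.00)
P2 → W (d²=665516349.00)
P3 → F (d²=180368869.00)
P4 → C (d²=122575141.00)
P5 → R (d²=615634057.00)
P6 → F (d²=103706753.00)
P7 → R (d²=353456381.00)

W, W, F, C, R, F, R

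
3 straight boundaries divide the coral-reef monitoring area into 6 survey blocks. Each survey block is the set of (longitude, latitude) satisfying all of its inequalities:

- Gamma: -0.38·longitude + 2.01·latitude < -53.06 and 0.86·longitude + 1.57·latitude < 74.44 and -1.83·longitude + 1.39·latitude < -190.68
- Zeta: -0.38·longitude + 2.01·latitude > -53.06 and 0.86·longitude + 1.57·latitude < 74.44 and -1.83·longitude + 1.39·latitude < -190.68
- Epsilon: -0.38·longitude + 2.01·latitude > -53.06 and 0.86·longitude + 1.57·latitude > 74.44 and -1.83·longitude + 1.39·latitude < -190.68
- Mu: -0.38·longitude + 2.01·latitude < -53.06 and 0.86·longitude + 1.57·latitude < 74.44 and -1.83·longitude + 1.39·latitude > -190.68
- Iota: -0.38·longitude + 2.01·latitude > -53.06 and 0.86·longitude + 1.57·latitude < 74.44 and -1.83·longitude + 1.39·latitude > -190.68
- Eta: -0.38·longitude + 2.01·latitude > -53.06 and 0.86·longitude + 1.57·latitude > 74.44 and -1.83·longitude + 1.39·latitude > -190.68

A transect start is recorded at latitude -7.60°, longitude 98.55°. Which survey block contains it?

Zeta

-0.38·98.55 + 2.01·-7.60 = -52.725, which is > -53.06
0.86·98.55 + 1.57·-7.60 = 72.821, which is < 74.44
-1.83·98.55 + 1.39·-7.60 = -190.910, which is < -190.68
This sign pattern matches Zeta.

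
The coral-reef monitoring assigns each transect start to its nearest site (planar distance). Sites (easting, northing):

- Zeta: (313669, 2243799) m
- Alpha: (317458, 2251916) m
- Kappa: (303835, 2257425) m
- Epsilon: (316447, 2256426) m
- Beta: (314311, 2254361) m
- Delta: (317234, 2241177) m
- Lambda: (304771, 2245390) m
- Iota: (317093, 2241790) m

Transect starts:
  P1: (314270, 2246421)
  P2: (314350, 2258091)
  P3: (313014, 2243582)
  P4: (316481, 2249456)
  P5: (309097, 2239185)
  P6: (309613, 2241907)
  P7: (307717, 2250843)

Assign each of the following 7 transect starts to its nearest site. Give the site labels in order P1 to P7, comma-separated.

Zeta, Epsilon, Zeta, Alpha, Zeta, Zeta, Lambda

P1 → Zeta (d²=7236085.00)
P2 → Epsilon (d²=7169634.00)
P3 → Zeta (d²=476114.00)
P4 → Alpha (d²=7006129.00)
P5 → Zeta (d²=42192180.00)
P6 → Zeta (d²=20030800.00)
P7 → Lambda (d²=38414125.00)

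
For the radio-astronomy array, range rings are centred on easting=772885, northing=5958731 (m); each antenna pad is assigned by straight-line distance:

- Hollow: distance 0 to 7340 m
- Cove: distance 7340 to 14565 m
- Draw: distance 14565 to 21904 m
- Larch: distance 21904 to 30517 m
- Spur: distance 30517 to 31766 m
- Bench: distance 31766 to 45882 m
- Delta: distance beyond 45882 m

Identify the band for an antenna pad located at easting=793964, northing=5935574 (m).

Spur

Distance = √((793964−772885)² + (5935574−5958731)²) = √(444324241.000 + 536246649.000) = 31314.069 m.
30517 ≤ 31314.069 < 31766 → Spur.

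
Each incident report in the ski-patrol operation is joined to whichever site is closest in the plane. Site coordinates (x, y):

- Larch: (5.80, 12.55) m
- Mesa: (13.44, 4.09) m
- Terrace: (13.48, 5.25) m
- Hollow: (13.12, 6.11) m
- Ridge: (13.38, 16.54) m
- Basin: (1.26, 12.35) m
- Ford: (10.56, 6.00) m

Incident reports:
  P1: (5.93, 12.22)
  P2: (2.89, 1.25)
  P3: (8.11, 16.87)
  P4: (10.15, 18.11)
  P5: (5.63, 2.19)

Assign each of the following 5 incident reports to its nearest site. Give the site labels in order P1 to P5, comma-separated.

Larch, Ford, Larch, Ridge, Ford

P1 → Larch (d²=0.13)
P2 → Ford (d²=81.39)
P3 → Larch (d²=24.00)
P4 → Ridge (d²=12.90)
P5 → Ford (d²=38.82)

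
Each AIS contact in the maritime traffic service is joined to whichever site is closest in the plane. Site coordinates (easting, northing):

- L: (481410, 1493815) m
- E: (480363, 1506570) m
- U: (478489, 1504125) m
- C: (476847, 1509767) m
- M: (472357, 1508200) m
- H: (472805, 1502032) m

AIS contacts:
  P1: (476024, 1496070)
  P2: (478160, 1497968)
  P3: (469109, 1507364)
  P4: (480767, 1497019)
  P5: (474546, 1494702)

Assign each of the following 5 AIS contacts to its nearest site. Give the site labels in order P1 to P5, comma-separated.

P1 → L (d²=34094021.00)
P2 → L (d²=27809909.00)
P3 → M (d²=11248400.00)
P4 → L (d²=10679065.00)
P5 → L (d²=47901265.00)

L, L, M, L, L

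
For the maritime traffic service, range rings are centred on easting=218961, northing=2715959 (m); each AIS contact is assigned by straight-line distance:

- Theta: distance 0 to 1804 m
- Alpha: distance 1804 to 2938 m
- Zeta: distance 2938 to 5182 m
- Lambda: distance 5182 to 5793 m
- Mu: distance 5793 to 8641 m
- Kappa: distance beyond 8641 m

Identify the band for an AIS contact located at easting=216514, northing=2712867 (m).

Zeta

Distance = √((216514−218961)² + (2712867−2715959)²) = √(5987809.000 + 9560464.000) = 3943.130 m.
2938 ≤ 3943.130 < 5182 → Zeta.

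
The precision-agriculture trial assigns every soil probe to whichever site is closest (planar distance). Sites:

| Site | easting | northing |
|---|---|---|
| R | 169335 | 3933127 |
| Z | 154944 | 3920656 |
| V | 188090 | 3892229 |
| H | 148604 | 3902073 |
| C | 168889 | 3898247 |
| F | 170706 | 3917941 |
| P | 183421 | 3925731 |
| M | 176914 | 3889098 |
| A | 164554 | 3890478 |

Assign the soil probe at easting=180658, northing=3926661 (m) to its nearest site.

Squared distances to each site:
R: 170019485.000; Z: 697269821.000; V: 1240797248.000; H: 1632028660.000; C: 945864757.000; F: 175080704.000; P: 8499069.000; M: 1424996505.000; A: 1568548305.000.
Minimum at P.

P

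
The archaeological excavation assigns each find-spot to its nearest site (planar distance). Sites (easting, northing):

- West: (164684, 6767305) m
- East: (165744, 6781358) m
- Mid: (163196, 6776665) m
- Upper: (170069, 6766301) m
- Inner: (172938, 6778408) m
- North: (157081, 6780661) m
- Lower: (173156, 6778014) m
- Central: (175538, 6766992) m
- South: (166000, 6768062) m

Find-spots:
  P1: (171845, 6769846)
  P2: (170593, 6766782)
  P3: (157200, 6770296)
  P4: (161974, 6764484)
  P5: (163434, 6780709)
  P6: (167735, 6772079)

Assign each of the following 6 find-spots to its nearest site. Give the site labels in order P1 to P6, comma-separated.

Upper, Upper, West, West, East, South

P1 → Upper (d²=15721201.00)
P2 → Upper (d²=505937.00)
P3 → West (d²=64956337.00)
P4 → West (d²=15302141.00)
P5 → East (d²=5757301.00)
P6 → South (d²=19146514.00)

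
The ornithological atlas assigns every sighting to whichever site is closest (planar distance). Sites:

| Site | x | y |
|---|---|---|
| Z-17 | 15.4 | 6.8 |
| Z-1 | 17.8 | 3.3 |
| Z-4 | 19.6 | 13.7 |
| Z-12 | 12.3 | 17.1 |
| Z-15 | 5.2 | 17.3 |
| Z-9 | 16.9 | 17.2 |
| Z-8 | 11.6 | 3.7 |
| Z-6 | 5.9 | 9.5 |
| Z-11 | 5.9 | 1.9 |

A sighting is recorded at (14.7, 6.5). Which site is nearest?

Squared distances to each site:
Z-17: 0.580; Z-1: 19.850; Z-4: 75.850; Z-12: 118.120; Z-15: 206.890; Z-9: 119.330; Z-8: 17.450; Z-6: 86.440; Z-11: 98.600.
Minimum at Z-17.

Z-17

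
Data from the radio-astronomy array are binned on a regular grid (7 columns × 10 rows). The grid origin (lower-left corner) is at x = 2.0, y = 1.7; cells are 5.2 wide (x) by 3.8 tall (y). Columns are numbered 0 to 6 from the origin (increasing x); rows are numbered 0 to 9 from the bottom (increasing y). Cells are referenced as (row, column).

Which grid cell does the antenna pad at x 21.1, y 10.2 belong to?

Column index: ⌊(21.1 − 2.0) / 5.2⌋ = ⌊3.673⌋ = 3
Row offset from origin: ⌊(10.2 − 1.7) / 3.8⌋ = ⌊2.237⌋ = 2 → row 2

(2, 3)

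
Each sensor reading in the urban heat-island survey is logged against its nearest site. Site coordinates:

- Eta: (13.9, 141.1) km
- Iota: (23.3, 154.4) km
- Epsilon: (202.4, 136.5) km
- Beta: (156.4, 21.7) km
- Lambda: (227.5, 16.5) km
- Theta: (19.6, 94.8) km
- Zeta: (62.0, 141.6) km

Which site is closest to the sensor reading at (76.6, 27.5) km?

Beta

Squared distances to each site:
Eta: 16836.250; Iota: 18944.500; Epsilon: 27706.640; Beta: 6401.680; Lambda: 22891.810; Theta: 7778.290; Zeta: 13231.970.
Minimum at Beta.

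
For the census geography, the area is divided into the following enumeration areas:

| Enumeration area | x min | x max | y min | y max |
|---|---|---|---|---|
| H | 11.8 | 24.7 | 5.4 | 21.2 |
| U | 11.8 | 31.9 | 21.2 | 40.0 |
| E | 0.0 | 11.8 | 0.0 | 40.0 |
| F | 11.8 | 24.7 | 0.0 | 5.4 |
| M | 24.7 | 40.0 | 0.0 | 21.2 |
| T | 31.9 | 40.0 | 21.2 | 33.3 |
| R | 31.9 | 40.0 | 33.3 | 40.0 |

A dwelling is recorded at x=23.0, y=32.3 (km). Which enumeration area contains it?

The point has x = 23.0 and y = 32.3.
Only U satisfies 11.8 ≤ x ≤ 31.9 and 21.2 ≤ y ≤ 40.0.

U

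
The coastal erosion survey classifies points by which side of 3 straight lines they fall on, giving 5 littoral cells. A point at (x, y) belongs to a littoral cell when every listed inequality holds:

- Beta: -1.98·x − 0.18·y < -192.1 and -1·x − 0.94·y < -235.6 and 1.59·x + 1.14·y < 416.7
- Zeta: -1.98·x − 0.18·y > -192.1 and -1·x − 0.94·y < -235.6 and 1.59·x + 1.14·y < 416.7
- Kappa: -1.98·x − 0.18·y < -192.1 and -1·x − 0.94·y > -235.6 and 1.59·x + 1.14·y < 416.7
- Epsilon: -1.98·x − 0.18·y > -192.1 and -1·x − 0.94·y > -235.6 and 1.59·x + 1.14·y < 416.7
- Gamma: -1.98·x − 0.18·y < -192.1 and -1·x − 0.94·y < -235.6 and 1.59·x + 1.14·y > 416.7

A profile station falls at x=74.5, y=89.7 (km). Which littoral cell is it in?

-1.98·74.5 − 0.18·89.7 = -163.656, which is > -192.1
-1·74.5 − 0.94·89.7 = -158.818, which is > -235.6
1.59·74.5 + 1.14·89.7 = 220.713, which is < 416.7
This sign pattern matches Epsilon.

Epsilon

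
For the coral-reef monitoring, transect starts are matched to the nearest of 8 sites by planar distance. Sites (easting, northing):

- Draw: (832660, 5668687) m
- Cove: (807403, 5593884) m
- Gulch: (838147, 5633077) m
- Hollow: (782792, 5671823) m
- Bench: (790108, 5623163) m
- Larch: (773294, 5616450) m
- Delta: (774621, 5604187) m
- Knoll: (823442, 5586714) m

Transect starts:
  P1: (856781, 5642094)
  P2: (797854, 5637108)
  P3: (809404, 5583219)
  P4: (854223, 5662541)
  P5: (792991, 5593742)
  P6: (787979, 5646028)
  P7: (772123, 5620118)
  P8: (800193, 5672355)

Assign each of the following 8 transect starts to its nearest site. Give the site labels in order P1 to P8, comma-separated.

Gulch, Bench, Cove, Draw, Cove, Bench, Larch, Hollow

P1 → Gulch (d²=428532245.00)
P2 → Bench (d²=254463541.00)
P3 → Cove (d²=117746226.00)
P4 → Draw (d²=502736285.00)
P5 → Cove (d²=207725908.00)
P6 → Bench (d²=527340866.00)
P7 → Larch (d²=14825465.00)
P8 → Hollow (d²=303077825.00)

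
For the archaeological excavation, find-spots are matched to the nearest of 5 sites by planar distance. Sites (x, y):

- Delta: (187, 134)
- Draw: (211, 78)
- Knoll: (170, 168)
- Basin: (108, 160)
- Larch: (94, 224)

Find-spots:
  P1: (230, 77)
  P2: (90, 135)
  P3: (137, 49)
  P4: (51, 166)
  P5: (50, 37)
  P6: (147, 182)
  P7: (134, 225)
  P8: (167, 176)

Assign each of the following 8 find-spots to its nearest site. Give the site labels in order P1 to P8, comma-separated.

Draw, Basin, Draw, Basin, Basin, Knoll, Larch, Knoll

P1 → Draw (d²=362.00)
P2 → Basin (d²=949.00)
P3 → Draw (d²=6317.00)
P4 → Basin (d²=3285.00)
P5 → Basin (d²=18493.00)
P6 → Knoll (d²=725.00)
P7 → Larch (d²=1601.00)
P8 → Knoll (d²=73.00)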